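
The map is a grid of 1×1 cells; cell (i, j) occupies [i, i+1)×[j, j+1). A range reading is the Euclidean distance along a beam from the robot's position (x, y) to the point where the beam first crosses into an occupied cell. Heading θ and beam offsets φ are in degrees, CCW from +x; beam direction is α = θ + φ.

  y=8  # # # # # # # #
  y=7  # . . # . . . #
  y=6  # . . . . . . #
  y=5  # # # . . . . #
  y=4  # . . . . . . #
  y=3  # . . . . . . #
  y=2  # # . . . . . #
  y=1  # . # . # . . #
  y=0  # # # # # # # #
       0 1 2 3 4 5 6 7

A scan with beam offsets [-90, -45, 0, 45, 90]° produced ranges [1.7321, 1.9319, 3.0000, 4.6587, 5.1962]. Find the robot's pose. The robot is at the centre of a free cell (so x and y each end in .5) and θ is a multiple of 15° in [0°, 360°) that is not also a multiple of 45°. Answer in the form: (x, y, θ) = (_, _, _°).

(x, y, θ) = (2.5, 4.5, 300°)

The pose lattice has 36·16 = 576 candidates. Test each by forward raycasting.
  (5.5, 1.5, 300°): beam 1 = 0.5774 ≠ 1.7321 ✗
  (5.5, 2.5, 285°): beam 1 = 2.5882 ≠ 1.7321 ✗
  (6.5, 2.5, 330°): beam 2 = 1.5529 ≠ 1.9319 ✗
  (5.5, 5.5, 150°): beam 1 = 2.8868 ≠ 1.7321 ✗
  …
  (2.5, 4.5, 300°): r_1=1.7321, r_2=1.9319, r_3=3.0000, r_4=4.6587, r_5=5.1962 — all match ✓
Unique over the lattice → pose = (2.5, 4.5, 300°).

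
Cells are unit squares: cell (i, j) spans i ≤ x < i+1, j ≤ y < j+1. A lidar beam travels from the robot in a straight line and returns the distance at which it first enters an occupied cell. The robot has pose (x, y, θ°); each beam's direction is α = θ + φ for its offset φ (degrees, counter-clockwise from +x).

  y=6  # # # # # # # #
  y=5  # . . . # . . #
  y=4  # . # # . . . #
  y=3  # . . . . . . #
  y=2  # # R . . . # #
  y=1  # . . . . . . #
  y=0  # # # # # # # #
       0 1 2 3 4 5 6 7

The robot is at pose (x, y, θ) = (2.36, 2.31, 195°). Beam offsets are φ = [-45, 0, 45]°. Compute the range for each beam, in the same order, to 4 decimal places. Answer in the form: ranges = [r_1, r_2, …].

beam 1: φ=-45°, α=150°
  dir = (cos 150°, sin 150°) = (-0.8660, 0.5000); from cell (2,2)
  next x-line at t=0.4157, next y-line at t=1.3800; Δt_x=1.1547, Δt_y=2.0000
    x: enter (1,2) at t=0.4157 ← occupied
  → r_1 = 0.4157
beam 2: φ=0°, α=195°
  dir = (cos 195°, sin 195°) = (-0.9659, -0.2588); from cell (2,2)
  next x-line at t=0.3727, next y-line at t=1.1977; Δt_x=1.0353, Δt_y=3.8637
    x: enter (1,2) at t=0.3727 ← occupied
  → r_2 = 0.3727
beam 3: φ=45°, α=240°
  dir = (cos 240°, sin 240°) = (-0.5000, -0.8660); from cell (2,2)
  next x-line at t=0.7200, next y-line at t=0.3580; Δt_x=2.0000, Δt_y=1.1547
    y: enter (2,1) at t=0.3580
    x: enter (1,1) at t=0.7200
    y: enter (1,0) at t=1.5127 ← occupied
  → r_3 = 1.5127

ranges = [0.4157, 0.3727, 1.5127]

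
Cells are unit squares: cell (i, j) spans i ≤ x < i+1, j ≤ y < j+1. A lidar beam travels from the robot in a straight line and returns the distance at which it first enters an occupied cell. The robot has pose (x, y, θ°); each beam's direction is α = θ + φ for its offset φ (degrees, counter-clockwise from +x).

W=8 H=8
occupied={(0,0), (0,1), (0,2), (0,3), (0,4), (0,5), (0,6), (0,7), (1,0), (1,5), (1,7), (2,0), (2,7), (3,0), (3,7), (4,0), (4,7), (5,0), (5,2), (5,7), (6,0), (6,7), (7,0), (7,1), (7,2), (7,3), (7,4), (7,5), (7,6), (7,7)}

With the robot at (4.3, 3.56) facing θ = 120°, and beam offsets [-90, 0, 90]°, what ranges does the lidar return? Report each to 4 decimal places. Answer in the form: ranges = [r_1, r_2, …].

ranges = [3.1177, 3.9722, 3.8105]

beam 1: φ=-90°, α=30°
  cosα=0.8660 sinα=0.5000 | (4,3) | tMaxX 0.8083 tMaxY 0.8800 | tΔX 1.1547 tΔY 2.0000
    t=0.8083 [x] (5,3)
    t=0.8800 [y] (5,4)
    t=1.9630 [x] (6,4)
    t=2.8800 [y] (6,5)
    t=3.1177 [x] (7,5) — stop
  → r_1 = 3.1177
beam 2: φ=0°, α=120°
  cosα=-0.5000 sinα=0.8660 | (4,3) | tMaxX 0.6000 tMaxY 0.5081 | tΔX 2.0000 tΔY 1.1547
    t=0.5081 [y] (4,4)
    t=0.6000 [x] (3,4)
    t=1.6628 [y] (3,5)
    t=2.6000 [x] (2,5)
    t=2.8175 [y] (2,6)
    t=3.9722 [y] (2,7) — stop
  → r_2 = 3.9722
beam 3: φ=90°, α=210°
  cosα=-0.8660 sinα=-0.5000 | (4,3) | tMaxX 0.3464 tMaxY 1.1200 | tΔX 1.1547 tΔY 2.0000
    t=0.3464 [x] (3,3)
    t=1.1200 [y] (3,2)
    t=1.5011 [x] (2,2)
    t=2.6558 [x] (1,2)
    t=3.1200 [y] (1,1)
    t=3.8105 [x] (0,1) — stop
  → r_3 = 3.8105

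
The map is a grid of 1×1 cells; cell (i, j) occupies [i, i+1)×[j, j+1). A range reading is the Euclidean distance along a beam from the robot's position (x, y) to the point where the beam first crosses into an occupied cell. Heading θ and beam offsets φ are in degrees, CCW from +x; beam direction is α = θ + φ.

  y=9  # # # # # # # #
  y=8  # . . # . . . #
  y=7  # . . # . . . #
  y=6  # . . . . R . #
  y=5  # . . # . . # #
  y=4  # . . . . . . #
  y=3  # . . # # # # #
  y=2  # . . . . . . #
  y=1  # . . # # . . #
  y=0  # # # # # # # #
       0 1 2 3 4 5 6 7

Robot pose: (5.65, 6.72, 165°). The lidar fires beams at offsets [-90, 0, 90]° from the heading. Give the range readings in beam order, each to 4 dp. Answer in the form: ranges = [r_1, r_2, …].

ranges = [2.3604, 1.7082, 2.8160]

beam 1: φ=-90°, α=75°
  d=(0.2588,0.9659)  start (5,6)  tX=1.3523 tY=0.2899  stride 1/|dx|=3.8637 1/|dy|=1.0353
    cross y-line → (5,7), t=0.2899
    cross y-line → (5,8), t=1.3252
    cross x-line → (6,8), t=1.3523
    cross y-line → (6,9), t=2.3604 (wall)
  → r_1 = 2.3604
beam 2: φ=0°, α=165°
  d=(-0.9659,0.2588)  start (5,6)  tX=0.6729 tY=1.0818  stride 1/|dx|=1.0353 1/|dy|=3.8637
    cross x-line → (4,6), t=0.6729
    cross y-line → (4,7), t=1.0818
    cross x-line → (3,7), t=1.7082 (wall)
  → r_2 = 1.7082
beam 3: φ=90°, α=255°
  d=(-0.2588,-0.9659)  start (5,6)  tX=2.5114 tY=0.7454  stride 1/|dx|=3.8637 1/|dy|=1.0353
    cross y-line → (5,5), t=0.7454
    cross y-line → (5,4), t=1.7807
    cross x-line → (4,4), t=2.5114
    cross y-line → (4,3), t=2.8160 (wall)
  → r_3 = 2.8160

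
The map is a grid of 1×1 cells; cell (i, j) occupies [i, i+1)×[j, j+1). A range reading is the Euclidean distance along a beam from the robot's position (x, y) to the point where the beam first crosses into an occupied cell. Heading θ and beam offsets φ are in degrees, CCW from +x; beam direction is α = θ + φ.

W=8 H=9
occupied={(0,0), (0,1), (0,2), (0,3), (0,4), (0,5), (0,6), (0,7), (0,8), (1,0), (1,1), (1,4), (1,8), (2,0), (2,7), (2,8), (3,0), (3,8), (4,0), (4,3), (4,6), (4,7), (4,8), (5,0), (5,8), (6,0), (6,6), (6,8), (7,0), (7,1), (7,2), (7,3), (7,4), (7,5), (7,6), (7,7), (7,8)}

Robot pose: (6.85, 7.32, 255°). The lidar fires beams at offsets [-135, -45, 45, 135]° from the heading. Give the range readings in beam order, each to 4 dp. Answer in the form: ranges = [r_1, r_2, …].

beam 1: φ=-135°, α=120°
  dir = (cos 120°, sin 120°) = (-0.5000, 0.8660); from cell (6,7)
  next x-line at t=1.7000, next y-line at t=0.7852; Δt_x=2.0000, Δt_y=1.1547
    y: enter (6,8) at t=0.7852 ← occupied
  → r_1 = 0.7852
beam 2: φ=-45°, α=210°
  dir = (cos 210°, sin 210°) = (-0.8660, -0.5000); from cell (6,7)
  next x-line at t=0.9815, next y-line at t=0.6400; Δt_x=1.1547, Δt_y=2.0000
    y: enter (6,6) at t=0.6400 ← occupied
  → r_2 = 0.6400
beam 3: φ=45°, α=300°
  dir = (cos 300°, sin 300°) = (0.5000, -0.8660); from cell (6,7)
  next x-line at t=0.3000, next y-line at t=0.3695; Δt_x=2.0000, Δt_y=1.1547
    x: enter (7,7) at t=0.3000 ← occupied
  → r_3 = 0.3000
beam 4: φ=135°, α=30°
  dir = (cos 30°, sin 30°) = (0.8660, 0.5000); from cell (6,7)
  next x-line at t=0.1732, next y-line at t=1.3600; Δt_x=1.1547, Δt_y=2.0000
    x: enter (7,7) at t=0.1732 ← occupied
  → r_4 = 0.1732

ranges = [0.7852, 0.6400, 0.3000, 0.1732]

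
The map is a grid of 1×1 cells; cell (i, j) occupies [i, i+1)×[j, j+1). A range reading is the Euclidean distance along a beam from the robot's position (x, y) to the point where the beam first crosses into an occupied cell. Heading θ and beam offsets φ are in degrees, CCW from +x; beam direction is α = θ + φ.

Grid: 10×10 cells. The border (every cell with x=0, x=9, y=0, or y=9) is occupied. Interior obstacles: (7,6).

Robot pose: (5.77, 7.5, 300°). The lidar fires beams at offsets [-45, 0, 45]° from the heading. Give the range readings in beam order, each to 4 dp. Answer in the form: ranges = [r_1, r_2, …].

beam 1: φ=-45°, α=255°
  d=(-0.2588,-0.9659)  start (5,7)  tX=2.9751 tY=0.5176  stride 1/|dx|=3.8637 1/|dy|=1.0353
    cross y-line → (5,6), t=0.5176
    cross y-line → (5,5), t=1.5529
    cross y-line → (5,4), t=2.5882
    cross x-line → (4,4), t=2.9751
    cross y-line → (4,3), t=3.6235
    cross y-line → (4,2), t=4.6587
    cross y-line → (4,1), t=5.6940
    cross y-line → (4,0), t=6.7293 (wall)
  → r_1 = 6.7293
beam 2: φ=0°, α=300°
  d=(0.5000,-0.8660)  start (5,7)  tX=0.4600 tY=0.5774  stride 1/|dx|=2.0000 1/|dy|=1.1547
    cross x-line → (6,7), t=0.4600
    cross y-line → (6,6), t=0.5774
    cross y-line → (6,5), t=1.7321
    cross x-line → (7,5), t=2.4600
    cross y-line → (7,4), t=2.8868
    cross y-line → (7,3), t=4.0415
    cross x-line → (8,3), t=4.4600
    cross y-line → (8,2), t=5.1962
    cross y-line → (8,1), t=6.3509
    cross x-line → (9,1), t=6.4600 (wall)
  → r_2 = 6.4600
beam 3: φ=45°, α=345°
  d=(0.9659,-0.2588)  start (5,7)  tX=0.2381 tY=1.9319  stride 1/|dx|=1.0353 1/|dy|=3.8637
    cross x-line → (6,7), t=0.2381
    cross x-line → (7,7), t=1.2734
    cross y-line → (7,6), t=1.9319 (wall)
  → r_3 = 1.9319

ranges = [6.7293, 6.4600, 1.9319]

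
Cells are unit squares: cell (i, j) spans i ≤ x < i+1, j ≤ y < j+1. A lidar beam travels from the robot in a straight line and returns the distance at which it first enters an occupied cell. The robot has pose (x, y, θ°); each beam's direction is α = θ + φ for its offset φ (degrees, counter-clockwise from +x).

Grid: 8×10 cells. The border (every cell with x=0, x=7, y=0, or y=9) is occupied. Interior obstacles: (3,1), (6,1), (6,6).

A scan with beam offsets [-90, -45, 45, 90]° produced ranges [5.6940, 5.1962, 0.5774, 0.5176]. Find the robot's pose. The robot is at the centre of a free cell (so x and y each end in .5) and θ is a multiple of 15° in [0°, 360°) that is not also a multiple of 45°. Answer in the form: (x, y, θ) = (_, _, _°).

(x, y, θ) = (1.5, 4.5, 105°)

Candidates: 45 free-cell centres × 16 headings = 720 poses. Raycast each; keep the one whose scan matches to 4 dp.
  (5.5, 3.5, 210°): beam 1 = 6.3509 ≠ 5.6940 ✗
  (5.5, 6.5, 30°): beam 1 = 3.0000 ≠ 5.6940 ✗
  (6.5, 4.5, 120°): beam 1 = 0.5774 ≠ 5.6940 ✗
  (1.5, 5.5, 30°): beam 1 = 4.0415 ≠ 5.6940 ✗
  (5.5, 4.5, 255°): beam 1 = 4.6587 ≠ 5.6940 ✗
  …
  (1.5, 4.5, 105°): r_1=5.6940, r_2=5.1962, r_3=0.5774, r_4=0.5176 — all match ✓
Only this pose fits every beam.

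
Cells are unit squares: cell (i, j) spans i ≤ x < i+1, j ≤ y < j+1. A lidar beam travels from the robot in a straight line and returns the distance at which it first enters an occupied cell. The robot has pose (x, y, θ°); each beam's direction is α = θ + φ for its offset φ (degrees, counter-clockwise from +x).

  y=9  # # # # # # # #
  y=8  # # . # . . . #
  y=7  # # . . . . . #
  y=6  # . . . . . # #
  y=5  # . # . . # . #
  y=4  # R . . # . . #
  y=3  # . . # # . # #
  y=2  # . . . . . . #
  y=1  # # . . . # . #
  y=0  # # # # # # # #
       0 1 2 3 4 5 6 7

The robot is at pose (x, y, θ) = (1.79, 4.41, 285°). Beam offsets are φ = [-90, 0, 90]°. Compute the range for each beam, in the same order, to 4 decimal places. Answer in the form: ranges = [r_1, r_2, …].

ranges = [0.8179, 3.5303, 3.3232]

beam 1: φ=-90°, α=195°
  cosα=-0.9659 sinα=-0.2588 | (1,4) | tMaxX 0.8179 tMaxY 1.5841 | tΔX 1.0353 tΔY 3.8637
    t=0.8179 [x] (0,4) — stop
  → r_1 = 0.8179
beam 2: φ=0°, α=285°
  cosα=0.2588 sinα=-0.9659 | (1,4) | tMaxX 0.8114 tMaxY 0.4245 | tΔX 3.8637 tΔY 1.0353
    t=0.4245 [y] (1,3)
    t=0.8114 [x] (2,3)
    t=1.4597 [y] (2,2)
    t=2.4950 [y] (2,1)
    t=3.5303 [y] (2,0) — stop
  → r_2 = 3.5303
beam 3: φ=90°, α=15°
  cosα=0.9659 sinα=0.2588 | (1,4) | tMaxX 0.2174 tMaxY 2.2796 | tΔX 1.0353 tΔY 3.8637
    t=0.2174 [x] (2,4)
    t=1.2527 [x] (3,4)
    t=2.2796 [y] (3,5)
    t=2.2880 [x] (4,5)
    t=3.3232 [x] (5,5) — stop
  → r_3 = 3.3232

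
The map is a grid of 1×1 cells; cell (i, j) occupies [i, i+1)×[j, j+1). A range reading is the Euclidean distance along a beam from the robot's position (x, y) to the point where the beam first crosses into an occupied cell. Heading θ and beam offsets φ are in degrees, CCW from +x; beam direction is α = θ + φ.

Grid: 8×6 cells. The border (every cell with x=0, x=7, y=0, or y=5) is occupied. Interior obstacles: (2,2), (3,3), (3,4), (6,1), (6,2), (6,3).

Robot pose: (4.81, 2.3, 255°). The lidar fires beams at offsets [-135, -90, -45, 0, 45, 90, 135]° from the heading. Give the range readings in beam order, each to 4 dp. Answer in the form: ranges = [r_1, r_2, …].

beam 1: φ=-135°, α=120°
  cosα=-0.5000 sinα=0.8660 | (4,2) | tMaxX 1.6200 tMaxY 0.8083 | tΔX 2.0000 tΔY 1.1547
    t=0.8083 [y] (4,3)
    t=1.6200 [x] (3,3) — stop
  → r_1 = 1.6200
beam 2: φ=-90°, α=165°
  cosα=-0.9659 sinα=0.2588 | (4,2) | tMaxX 0.8386 tMaxY 2.7046 | tΔX 1.0353 tΔY 3.8637
    t=0.8386 [x] (3,2)
    t=1.8738 [x] (2,2) — stop
  → r_2 = 1.8738
beam 3: φ=-45°, α=210°
  cosα=-0.8660 sinα=-0.5000 | (4,2) | tMaxX 0.9353 tMaxY 0.6000 | tΔX 1.1547 tΔY 2.0000
    t=0.6000 [y] (4,1)
    t=0.9353 [x] (3,1)
    t=2.0900 [x] (2,1)
    t=2.6000 [y] (2,0) — stop
  → r_3 = 2.6000
beam 4: φ=0°, α=255°
  cosα=-0.2588 sinα=-0.9659 | (4,2) | tMaxX 3.1296 tMaxY 0.3106 | tΔX 3.8637 tΔY 1.0353
    t=0.3106 [y] (4,1)
    t=1.3459 [y] (4,0) — stop
  → r_4 = 1.3459
beam 5: φ=45°, α=300°
  cosα=0.5000 sinα=-0.8660 | (4,2) | tMaxX 0.3800 tMaxY 0.3464 | tΔX 2.0000 tΔY 1.1547
    t=0.3464 [y] (4,1)
    t=0.3800 [x] (5,1)
    t=1.5011 [y] (5,0) — stop
  → r_5 = 1.5011
beam 6: φ=90°, α=345°
  cosα=0.9659 sinα=-0.2588 | (4,2) | tMaxX 0.1967 tMaxY 1.1591 | tΔX 1.0353 tΔY 3.8637
    t=0.1967 [x] (5,2)
    t=1.1591 [y] (5,1)
    t=1.2320 [x] (6,1) — stop
  → r_6 = 1.2320
beam 7: φ=135°, α=30°
  cosα=0.8660 sinα=0.5000 | (4,2) | tMaxX 0.2194 tMaxY 1.4000 | tΔX 1.1547 tΔY 2.0000
    t=0.2194 [x] (5,2)
    t=1.3741 [x] (6,2) — stop
  → r_7 = 1.3741

ranges = [1.6200, 1.8738, 2.6000, 1.3459, 1.5011, 1.2320, 1.3741]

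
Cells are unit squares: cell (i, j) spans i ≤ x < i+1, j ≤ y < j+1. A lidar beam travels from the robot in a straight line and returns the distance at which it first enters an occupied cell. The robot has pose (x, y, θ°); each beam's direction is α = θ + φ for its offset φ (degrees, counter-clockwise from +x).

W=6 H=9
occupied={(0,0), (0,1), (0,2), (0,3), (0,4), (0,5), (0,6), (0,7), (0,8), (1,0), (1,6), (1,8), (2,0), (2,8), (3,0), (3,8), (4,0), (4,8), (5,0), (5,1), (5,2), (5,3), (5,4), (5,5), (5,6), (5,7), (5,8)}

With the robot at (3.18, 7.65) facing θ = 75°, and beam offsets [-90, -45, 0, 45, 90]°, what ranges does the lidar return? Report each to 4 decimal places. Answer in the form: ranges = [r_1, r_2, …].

ranges = [1.8842, 0.7000, 0.3623, 0.4041, 1.3523]

beam 1: φ=-90°, α=345°
  direction (0.9659, -0.2588); cell (3,7); t to first gridline: x 0.8489, y 2.5114 (then +1.0353 / +3.8637)
    (4,7) via x @ 0.8489
    (5,7) via x @ 1.8842  # hit
  → r_1 = 1.8842
beam 2: φ=-45°, α=30°
  direction (0.8660, 0.5000); cell (3,7); t to first gridline: x 0.9469, y 0.7000 (then +1.1547 / +2.0000)
    (3,8) via y @ 0.7000  # hit
  → r_2 = 0.7000
beam 3: φ=0°, α=75°
  direction (0.2588, 0.9659); cell (3,7); t to first gridline: x 3.1682, y 0.3623 (then +3.8637 / +1.0353)
    (3,8) via y @ 0.3623  # hit
  → r_3 = 0.3623
beam 4: φ=45°, α=120°
  direction (-0.5000, 0.8660); cell (3,7); t to first gridline: x 0.3600, y 0.4041 (then +2.0000 / +1.1547)
    (2,7) via x @ 0.3600
    (2,8) via y @ 0.4041  # hit
  → r_4 = 0.4041
beam 5: φ=90°, α=165°
  direction (-0.9659, 0.2588); cell (3,7); t to first gridline: x 0.1863, y 1.3523 (then +1.0353 / +3.8637)
    (2,7) via x @ 0.1863
    (1,7) via x @ 1.2216
    (1,8) via y @ 1.3523  # hit
  → r_5 = 1.3523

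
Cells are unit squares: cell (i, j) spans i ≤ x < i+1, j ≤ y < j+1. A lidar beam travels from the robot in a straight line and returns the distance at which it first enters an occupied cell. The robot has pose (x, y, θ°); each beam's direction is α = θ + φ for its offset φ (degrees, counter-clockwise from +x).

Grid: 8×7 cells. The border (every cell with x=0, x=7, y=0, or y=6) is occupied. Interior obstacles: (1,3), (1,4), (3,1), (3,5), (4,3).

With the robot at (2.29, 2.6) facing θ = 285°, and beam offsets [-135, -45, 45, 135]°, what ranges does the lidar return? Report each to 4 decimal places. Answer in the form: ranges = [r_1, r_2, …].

ranges = [0.8000, 1.8475, 1.2000, 2.7713]

beam 1: φ=-135°, α=150°
  cosα=-0.8660 sinα=0.5000 | (2,2) | tMaxX 0.3349 tMaxY 0.8000 | tΔX 1.1547 tΔY 2.0000
    t=0.3349 [x] (1,2)
    t=0.8000 [y] (1,3) — stop
  → r_1 = 0.8000
beam 2: φ=-45°, α=240°
  cosα=-0.5000 sinα=-0.8660 | (2,2) | tMaxX 0.5800 tMaxY 0.6928 | tΔX 2.0000 tΔY 1.1547
    t=0.5800 [x] (1,2)
    t=0.6928 [y] (1,1)
    t=1.8475 [y] (1,0) — stop
  → r_2 = 1.8475
beam 3: φ=45°, α=330°
  cosα=0.8660 sinα=-0.5000 | (2,2) | tMaxX 0.8198 tMaxY 1.2000 | tΔX 1.1547 tΔY 2.0000
    t=0.8198 [x] (3,2)
    t=1.2000 [y] (3,1) — stop
  → r_3 = 1.2000
beam 4: φ=135°, α=60°
  cosα=0.5000 sinα=0.8660 | (2,2) | tMaxX 1.4200 tMaxY 0.4619 | tΔX 2.0000 tΔY 1.1547
    t=0.4619 [y] (2,3)
    t=1.4200 [x] (3,3)
    t=1.6166 [y] (3,4)
    t=2.7713 [y] (3,5) — stop
  → r_4 = 2.7713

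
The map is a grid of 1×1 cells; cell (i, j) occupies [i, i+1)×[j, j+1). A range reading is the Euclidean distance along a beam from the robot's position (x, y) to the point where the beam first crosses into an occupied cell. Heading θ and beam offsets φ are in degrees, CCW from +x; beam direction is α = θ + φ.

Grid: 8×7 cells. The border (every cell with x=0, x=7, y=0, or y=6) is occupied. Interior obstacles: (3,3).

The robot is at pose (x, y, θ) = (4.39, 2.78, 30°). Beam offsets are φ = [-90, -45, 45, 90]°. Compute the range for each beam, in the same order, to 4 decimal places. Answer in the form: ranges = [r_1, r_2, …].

beam 1: φ=-90°, α=300°
  direction (0.5000, -0.8660); cell (4,2); t to first gridline: x 1.2200, y 0.9007 (then +2.0000 / +1.1547)
    (4,1) via y @ 0.9007
    (5,1) via x @ 1.2200
    (5,0) via y @ 2.0554  # hit
  → r_1 = 2.0554
beam 2: φ=-45°, α=345°
  direction (0.9659, -0.2588); cell (4,2); t to first gridline: x 0.6315, y 3.0137 (then +1.0353 / +3.8637)
    (5,2) via x @ 0.6315
    (6,2) via x @ 1.6668
    (7,2) via x @ 2.7021  # hit
  → r_2 = 2.7021
beam 3: φ=45°, α=75°
  direction (0.2588, 0.9659); cell (4,2); t to first gridline: x 2.3569, y 0.2278 (then +3.8637 / +1.0353)
    (4,3) via y @ 0.2278
    (4,4) via y @ 1.2630
    (4,5) via y @ 2.2983
    (5,5) via x @ 2.3569
    (5,6) via y @ 3.3336  # hit
  → r_3 = 3.3336
beam 4: φ=90°, α=120°
  direction (-0.5000, 0.8660); cell (4,2); t to first gridline: x 0.7800, y 0.2540 (then +2.0000 / +1.1547)
    (4,3) via y @ 0.2540
    (3,3) via x @ 0.7800  # hit
  → r_4 = 0.7800

ranges = [2.0554, 2.7021, 3.3336, 0.7800]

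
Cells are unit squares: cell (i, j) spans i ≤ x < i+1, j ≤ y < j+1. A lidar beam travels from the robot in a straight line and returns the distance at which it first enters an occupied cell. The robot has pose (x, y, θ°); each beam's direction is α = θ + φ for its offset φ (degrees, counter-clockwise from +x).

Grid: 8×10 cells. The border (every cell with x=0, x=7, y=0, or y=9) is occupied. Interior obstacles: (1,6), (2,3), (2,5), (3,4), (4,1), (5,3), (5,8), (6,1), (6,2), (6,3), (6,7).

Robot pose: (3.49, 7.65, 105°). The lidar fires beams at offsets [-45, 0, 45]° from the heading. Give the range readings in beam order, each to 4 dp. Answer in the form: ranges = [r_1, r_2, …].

beam 1: φ=-45°, α=60°
  direction (0.5000, 0.8660); cell (3,7); t to first gridline: x 1.0200, y 0.4041 (then +2.0000 / +1.1547)
    (3,8) via y @ 0.4041
    (4,8) via x @ 1.0200
    (4,9) via y @ 1.5588  # hit
  → r_1 = 1.5588
beam 2: φ=0°, α=105°
  direction (-0.2588, 0.9659); cell (3,7); t to first gridline: x 1.8932, y 0.3623 (then +3.8637 / +1.0353)
    (3,8) via y @ 0.3623
    (3,9) via y @ 1.3976  # hit
  → r_2 = 1.3976
beam 3: φ=45°, α=150°
  direction (-0.8660, 0.5000); cell (3,7); t to first gridline: x 0.5658, y 0.7000 (then +1.1547 / +2.0000)
    (2,7) via x @ 0.5658
    (2,8) via y @ 0.7000
    (1,8) via x @ 1.7205
    (1,9) via y @ 2.7000  # hit
  → r_3 = 2.7000

ranges = [1.5588, 1.3976, 2.7000]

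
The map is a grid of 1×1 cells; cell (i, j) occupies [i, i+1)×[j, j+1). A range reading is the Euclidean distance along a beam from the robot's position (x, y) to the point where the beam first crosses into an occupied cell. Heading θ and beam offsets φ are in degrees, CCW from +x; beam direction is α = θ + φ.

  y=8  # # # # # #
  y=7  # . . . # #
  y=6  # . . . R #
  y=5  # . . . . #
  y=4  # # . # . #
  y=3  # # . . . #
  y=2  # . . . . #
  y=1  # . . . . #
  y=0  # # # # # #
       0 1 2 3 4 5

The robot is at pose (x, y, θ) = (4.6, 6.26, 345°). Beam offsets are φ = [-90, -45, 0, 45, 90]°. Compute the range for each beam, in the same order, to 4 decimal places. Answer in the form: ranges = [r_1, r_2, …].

beam 1: φ=-90°, α=255°
  direction (-0.2588, -0.9659); cell (4,6); t to first gridline: x 2.3182, y 0.2692 (then +3.8637 / +1.0353)
    (4,5) via y @ 0.2692
    (4,4) via y @ 1.3044
    (3,4) via x @ 2.3182  # hit
  → r_1 = 2.3182
beam 2: φ=-45°, α=300°
  direction (0.5000, -0.8660); cell (4,6); t to first gridline: x 0.8000, y 0.3002 (then +2.0000 / +1.1547)
    (4,5) via y @ 0.3002
    (5,5) via x @ 0.8000  # hit
  → r_2 = 0.8000
beam 3: φ=0°, α=345°
  direction (0.9659, -0.2588); cell (4,6); t to first gridline: x 0.4141, y 1.0046 (then +1.0353 / +3.8637)
    (5,6) via x @ 0.4141  # hit
  → r_3 = 0.4141
beam 4: φ=45°, α=30°
  direction (0.8660, 0.5000); cell (4,6); t to first gridline: x 0.4619, y 1.4800 (then +1.1547 / +2.0000)
    (5,6) via x @ 0.4619  # hit
  → r_4 = 0.4619
beam 5: φ=90°, α=75°
  direction (0.2588, 0.9659); cell (4,6); t to first gridline: x 1.5455, y 0.7661 (then +3.8637 / +1.0353)
    (4,7) via y @ 0.7661  # hit
  → r_5 = 0.7661

ranges = [2.3182, 0.8000, 0.4141, 0.4619, 0.7661]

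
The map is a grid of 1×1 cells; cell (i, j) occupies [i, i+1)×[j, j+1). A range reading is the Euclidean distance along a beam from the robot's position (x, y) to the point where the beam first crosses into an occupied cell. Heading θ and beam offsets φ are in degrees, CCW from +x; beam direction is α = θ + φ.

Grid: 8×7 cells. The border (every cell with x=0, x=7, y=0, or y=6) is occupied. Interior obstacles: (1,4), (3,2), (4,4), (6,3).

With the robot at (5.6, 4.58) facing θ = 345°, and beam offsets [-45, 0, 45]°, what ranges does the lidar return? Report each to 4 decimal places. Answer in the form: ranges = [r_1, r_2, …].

ranges = [0.8000, 1.4494, 1.6166]

beam 1: φ=-45°, α=300°
  direction (0.5000, -0.8660); cell (5,4); t to first gridline: x 0.8000, y 0.6697 (then +2.0000 / +1.1547)
    (5,3) via y @ 0.6697
    (6,3) via x @ 0.8000  # hit
  → r_1 = 0.8000
beam 2: φ=0°, α=345°
  direction (0.9659, -0.2588); cell (5,4); t to first gridline: x 0.4141, y 2.2409 (then +1.0353 / +3.8637)
    (6,4) via x @ 0.4141
    (7,4) via x @ 1.4494  # hit
  → r_2 = 1.4494
beam 3: φ=45°, α=30°
  direction (0.8660, 0.5000); cell (5,4); t to first gridline: x 0.4619, y 0.8400 (then +1.1547 / +2.0000)
    (6,4) via x @ 0.4619
    (6,5) via y @ 0.8400
    (7,5) via x @ 1.6166  # hit
  → r_3 = 1.6166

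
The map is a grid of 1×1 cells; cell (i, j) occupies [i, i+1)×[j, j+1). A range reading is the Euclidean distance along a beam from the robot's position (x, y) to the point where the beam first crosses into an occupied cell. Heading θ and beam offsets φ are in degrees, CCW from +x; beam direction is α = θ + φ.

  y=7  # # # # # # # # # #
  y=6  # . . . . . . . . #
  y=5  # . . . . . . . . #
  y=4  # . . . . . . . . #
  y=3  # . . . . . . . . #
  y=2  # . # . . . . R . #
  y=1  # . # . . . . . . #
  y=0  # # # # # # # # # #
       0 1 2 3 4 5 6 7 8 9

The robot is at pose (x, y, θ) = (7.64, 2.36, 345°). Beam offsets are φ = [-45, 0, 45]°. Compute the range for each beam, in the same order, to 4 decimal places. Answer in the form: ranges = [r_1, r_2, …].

ranges = [1.5704, 1.4080, 1.5704]

beam 1: φ=-45°, α=300°
  dir = (cos 300°, sin 300°) = (0.5000, -0.8660); from cell (7,2)
  next x-line at t=0.7200, next y-line at t=0.4157; Δt_x=2.0000, Δt_y=1.1547
    y: enter (7,1) at t=0.4157
    x: enter (8,1) at t=0.7200
    y: enter (8,0) at t=1.5704 ← occupied
  → r_1 = 1.5704
beam 2: φ=0°, α=345°
  dir = (cos 345°, sin 345°) = (0.9659, -0.2588); from cell (7,2)
  next x-line at t=0.3727, next y-line at t=1.3909; Δt_x=1.0353, Δt_y=3.8637
    x: enter (8,2) at t=0.3727
    y: enter (8,1) at t=1.3909
    x: enter (9,1) at t=1.4080 ← occupied
  → r_2 = 1.4080
beam 3: φ=45°, α=30°
  dir = (cos 30°, sin 30°) = (0.8660, 0.5000); from cell (7,2)
  next x-line at t=0.4157, next y-line at t=1.2800; Δt_x=1.1547, Δt_y=2.0000
    x: enter (8,2) at t=0.4157
    y: enter (8,3) at t=1.2800
    x: enter (9,3) at t=1.5704 ← occupied
  → r_3 = 1.5704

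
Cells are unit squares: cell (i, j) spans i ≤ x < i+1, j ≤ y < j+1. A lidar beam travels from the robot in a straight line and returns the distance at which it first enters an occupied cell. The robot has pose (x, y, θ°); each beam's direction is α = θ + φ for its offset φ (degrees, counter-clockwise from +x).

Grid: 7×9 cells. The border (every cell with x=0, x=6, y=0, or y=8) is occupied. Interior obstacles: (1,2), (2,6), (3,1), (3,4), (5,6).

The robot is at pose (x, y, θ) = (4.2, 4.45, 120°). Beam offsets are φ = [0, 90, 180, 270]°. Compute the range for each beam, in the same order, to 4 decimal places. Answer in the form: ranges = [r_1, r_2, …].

ranges = [0.4000, 0.2309, 3.6000, 2.0785]

beam 1: φ=0°, α=120°
  dir = (cos 120°, sin 120°) = (-0.5000, 0.8660); from cell (4,4)
  next x-line at t=0.4000, next y-line at t=0.6351; Δt_x=2.0000, Δt_y=1.1547
    x: enter (3,4) at t=0.4000 ← occupied
  → r_1 = 0.4000
beam 2: φ=90°, α=210°
  dir = (cos 210°, sin 210°) = (-0.8660, -0.5000); from cell (4,4)
  next x-line at t=0.2309, next y-line at t=0.9000; Δt_x=1.1547, Δt_y=2.0000
    x: enter (3,4) at t=0.2309 ← occupied
  → r_2 = 0.2309
beam 3: φ=180°, α=300°
  dir = (cos 300°, sin 300°) = (0.5000, -0.8660); from cell (4,4)
  next x-line at t=1.6000, next y-line at t=0.5196; Δt_x=2.0000, Δt_y=1.1547
    y: enter (4,3) at t=0.5196
    x: enter (5,3) at t=1.6000
    y: enter (5,2) at t=1.6743
    y: enter (5,1) at t=2.8290
    x: enter (6,1) at t=3.6000 ← occupied
  → r_3 = 3.6000
beam 4: φ=270°, α=30°
  dir = (cos 30°, sin 30°) = (0.8660, 0.5000); from cell (4,4)
  next x-line at t=0.9238, next y-line at t=1.1000; Δt_x=1.1547, Δt_y=2.0000
    x: enter (5,4) at t=0.9238
    y: enter (5,5) at t=1.1000
    x: enter (6,5) at t=2.0785 ← occupied
  → r_4 = 2.0785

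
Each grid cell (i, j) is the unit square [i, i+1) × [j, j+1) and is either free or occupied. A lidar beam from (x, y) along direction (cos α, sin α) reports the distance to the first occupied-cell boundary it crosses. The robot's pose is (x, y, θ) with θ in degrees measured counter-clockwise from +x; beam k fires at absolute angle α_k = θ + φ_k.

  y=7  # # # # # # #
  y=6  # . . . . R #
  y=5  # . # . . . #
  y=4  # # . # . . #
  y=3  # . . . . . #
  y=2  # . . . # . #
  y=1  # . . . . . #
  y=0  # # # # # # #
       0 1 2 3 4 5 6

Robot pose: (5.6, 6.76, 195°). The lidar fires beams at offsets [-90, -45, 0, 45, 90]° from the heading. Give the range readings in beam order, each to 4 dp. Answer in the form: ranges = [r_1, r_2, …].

ranges = [0.2485, 0.4800, 2.9364, 6.6511, 1.5455]

beam 1: φ=-90°, α=105°
  d=(-0.2588,0.9659)  start (5,6)  tX=2.3182 tY=0.2485  stride 1/|dx|=3.8637 1/|dy|=1.0353
    cross y-line → (5,7), t=0.2485 (wall)
  → r_1 = 0.2485
beam 2: φ=-45°, α=150°
  d=(-0.8660,0.5000)  start (5,6)  tX=0.6928 tY=0.4800  stride 1/|dx|=1.1547 1/|dy|=2.0000
    cross y-line → (5,7), t=0.4800 (wall)
  → r_2 = 0.4800
beam 3: φ=0°, α=195°
  d=(-0.9659,-0.2588)  start (5,6)  tX=0.6212 tY=2.9364  stride 1/|dx|=1.0353 1/|dy|=3.8637
    cross x-line → (4,6), t=0.6212
    cross x-line → (3,6), t=1.6564
    cross x-line → (2,6), t=2.6917
    cross y-line → (2,5), t=2.9364 (wall)
  → r_3 = 2.9364
beam 4: φ=45°, α=240°
  d=(-0.5000,-0.8660)  start (5,6)  tX=1.2000 tY=0.8776  stride 1/|dx|=2.0000 1/|dy|=1.1547
    cross y-line → (5,5), t=0.8776
    cross x-line → (4,5), t=1.2000
    cross y-line → (4,4), t=2.0323
    cross y-line → (4,3), t=3.1870
    cross x-line → (3,3), t=3.2000
    cross y-line → (3,2), t=4.3417
    cross x-line → (2,2), t=5.2000
    cross y-line → (2,1), t=5.4964
    cross y-line → (2,0), t=6.6511 (wall)
  → r_4 = 6.6511
beam 5: φ=90°, α=285°
  d=(0.2588,-0.9659)  start (5,6)  tX=1.5455 tY=0.7868  stride 1/|dx|=3.8637 1/|dy|=1.0353
    cross y-line → (5,5), t=0.7868
    cross x-line → (6,5), t=1.5455 (wall)
  → r_5 = 1.5455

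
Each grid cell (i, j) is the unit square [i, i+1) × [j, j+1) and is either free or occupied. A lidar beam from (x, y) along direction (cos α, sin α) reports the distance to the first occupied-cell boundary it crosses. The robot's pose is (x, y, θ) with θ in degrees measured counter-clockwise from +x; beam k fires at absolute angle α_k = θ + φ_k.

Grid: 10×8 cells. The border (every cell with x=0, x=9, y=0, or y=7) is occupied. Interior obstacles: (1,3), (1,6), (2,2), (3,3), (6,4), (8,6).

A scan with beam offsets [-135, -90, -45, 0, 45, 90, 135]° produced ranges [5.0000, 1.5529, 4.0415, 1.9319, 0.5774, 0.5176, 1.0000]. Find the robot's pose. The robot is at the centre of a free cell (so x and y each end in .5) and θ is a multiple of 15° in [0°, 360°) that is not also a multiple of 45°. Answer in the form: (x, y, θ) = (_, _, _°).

Candidates: 42 free-cell centres × 16 headings = 672 poses. Raycast each; keep the one whose scan matches to 4 dp.
  (7.5, 3.5, 105°): beam 1 = 1.7321 ≠ 5.0000 ✗
  (5.5, 5.5, 330°): beam 1 = 4.6587 ≠ 5.0000 ✗
  (1.5, 1.5, 345°): beam 1 = 0.5774 ≠ 5.0000 ✗
  (7.5, 6.5, 165°): beam 1 = 0.5774 ≠ 5.0000 ✗
  …
  (8.5, 4.5, 285°): r_1=5.0000, r_2=1.5529, r_3=4.0415, r_4=1.9319, r_5=0.5774, r_6=0.5176, r_7=1.0000 — all match ✓
Only this pose fits every beam.

(x, y, θ) = (8.5, 4.5, 285°)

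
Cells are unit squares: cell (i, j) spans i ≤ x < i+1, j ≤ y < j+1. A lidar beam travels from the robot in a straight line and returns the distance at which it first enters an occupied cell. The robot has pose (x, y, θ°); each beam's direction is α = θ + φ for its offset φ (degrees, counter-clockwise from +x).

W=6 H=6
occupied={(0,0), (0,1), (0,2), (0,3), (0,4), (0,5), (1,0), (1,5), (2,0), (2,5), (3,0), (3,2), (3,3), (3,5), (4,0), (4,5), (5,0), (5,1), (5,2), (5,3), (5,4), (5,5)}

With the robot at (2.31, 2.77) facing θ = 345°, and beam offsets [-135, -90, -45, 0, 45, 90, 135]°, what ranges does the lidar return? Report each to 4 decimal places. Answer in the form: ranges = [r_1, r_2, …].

beam 1: φ=-135°, α=210°
  direction (-0.8660, -0.5000); cell (2,2); t to first gridline: x 0.3580, y 1.5400 (then +1.1547 / +2.0000)
    (1,2) via x @ 0.3580
    (0,2) via x @ 1.5127  # hit
  → r_1 = 1.5127
beam 2: φ=-90°, α=255°
  direction (-0.2588, -0.9659); cell (2,2); t to first gridline: x 1.1977, y 0.7972 (then +3.8637 / +1.0353)
    (2,1) via y @ 0.7972
    (1,1) via x @ 1.1977
    (1,0) via y @ 1.8324  # hit
  → r_2 = 1.8324
beam 3: φ=-45°, α=300°
  direction (0.5000, -0.8660); cell (2,2); t to first gridline: x 1.3800, y 0.8891 (then +2.0000 / +1.1547)
    (2,1) via y @ 0.8891
    (3,1) via x @ 1.3800
    (3,0) via y @ 2.0438  # hit
  → r_3 = 2.0438
beam 4: φ=0°, α=345°
  direction (0.9659, -0.2588); cell (2,2); t to first gridline: x 0.7143, y 2.9751 (then +1.0353 / +3.8637)
    (3,2) via x @ 0.7143  # hit
  → r_4 = 0.7143
beam 5: φ=45°, α=30°
  direction (0.8660, 0.5000); cell (2,2); t to first gridline: x 0.7967, y 0.4600 (then +1.1547 / +2.0000)
    (2,3) via y @ 0.4600
    (3,3) via x @ 0.7967  # hit
  → r_5 = 0.7967
beam 6: φ=90°, α=75°
  direction (0.2588, 0.9659); cell (2,2); t to first gridline: x 2.6660, y 0.2381 (then +3.8637 / +1.0353)
    (2,3) via y @ 0.2381
    (2,4) via y @ 1.2734
    (2,5) via y @ 2.3087  # hit
  → r_6 = 2.3087
beam 7: φ=135°, α=120°
  direction (-0.5000, 0.8660); cell (2,2); t to first gridline: x 0.6200, y 0.2656 (then +2.0000 / +1.1547)
    (2,3) via y @ 0.2656
    (1,3) via x @ 0.6200
    (1,4) via y @ 1.4203
    (1,5) via y @ 2.5750  # hit
  → r_7 = 2.5750

ranges = [1.5127, 1.8324, 2.0438, 0.7143, 0.7967, 2.3087, 2.5750]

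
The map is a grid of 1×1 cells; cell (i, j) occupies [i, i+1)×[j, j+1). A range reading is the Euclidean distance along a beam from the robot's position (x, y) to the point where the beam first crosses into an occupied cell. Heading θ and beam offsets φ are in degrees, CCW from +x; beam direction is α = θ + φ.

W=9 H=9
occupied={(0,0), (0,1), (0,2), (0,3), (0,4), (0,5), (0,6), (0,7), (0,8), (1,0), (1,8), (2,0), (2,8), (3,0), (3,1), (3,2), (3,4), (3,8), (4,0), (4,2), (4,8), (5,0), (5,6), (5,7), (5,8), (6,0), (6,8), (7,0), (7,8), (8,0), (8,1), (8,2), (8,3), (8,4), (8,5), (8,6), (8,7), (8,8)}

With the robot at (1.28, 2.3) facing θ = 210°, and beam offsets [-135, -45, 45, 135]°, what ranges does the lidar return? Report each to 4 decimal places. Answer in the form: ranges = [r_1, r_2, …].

beam 1: φ=-135°, α=75°
  direction (0.2588, 0.9659); cell (1,2); t to first gridline: x 2.7819, y 0.7247 (then +3.8637 / +1.0353)
    (1,3) via y @ 0.7247
    (1,4) via y @ 1.7600
    (2,4) via x @ 2.7819
    (2,5) via y @ 2.7952
    (2,6) via y @ 3.8305
    (2,7) via y @ 4.8658
    (2,8) via y @ 5.9011  # hit
  → r_1 = 5.9011
beam 2: φ=-45°, α=165°
  direction (-0.9659, 0.2588); cell (1,2); t to first gridline: x 0.2899, y 2.7046 (then +1.0353 / +3.8637)
    (0,2) via x @ 0.2899  # hit
  → r_2 = 0.2899
beam 3: φ=45°, α=255°
  direction (-0.2588, -0.9659); cell (1,2); t to first gridline: x 1.0818, y 0.3106 (then +3.8637 / +1.0353)
    (1,1) via y @ 0.3106
    (0,1) via x @ 1.0818  # hit
  → r_3 = 1.0818
beam 4: φ=135°, α=345°
  direction (0.9659, -0.2588); cell (1,2); t to first gridline: x 0.7454, y 1.1591 (then +1.0353 / +3.8637)
    (2,2) via x @ 0.7454
    (2,1) via y @ 1.1591
    (3,1) via x @ 1.7807  # hit
  → r_4 = 1.7807

ranges = [5.9011, 0.2899, 1.0818, 1.7807]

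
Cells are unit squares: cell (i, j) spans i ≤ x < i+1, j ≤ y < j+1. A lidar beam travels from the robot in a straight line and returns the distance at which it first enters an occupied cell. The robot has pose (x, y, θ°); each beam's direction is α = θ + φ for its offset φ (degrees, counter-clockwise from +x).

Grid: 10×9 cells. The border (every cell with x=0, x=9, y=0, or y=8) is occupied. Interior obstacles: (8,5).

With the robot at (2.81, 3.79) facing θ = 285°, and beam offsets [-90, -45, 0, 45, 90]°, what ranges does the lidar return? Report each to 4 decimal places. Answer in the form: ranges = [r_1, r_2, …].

ranges = [1.8738, 3.2216, 2.8884, 5.5800, 5.3731]

beam 1: φ=-90°, α=195°
  d=(-0.9659,-0.2588)  start (2,3)  tX=0.8386 tY=3.0523  stride 1/|dx|=1.0353 1/|dy|=3.8637
    cross x-line → (1,3), t=0.8386
    cross x-line → (0,3), t=1.8738 (wall)
  → r_1 = 1.8738
beam 2: φ=-45°, α=240°
  d=(-0.5000,-0.8660)  start (2,3)  tX=1.6200 tY=0.9122  stride 1/|dx|=2.0000 1/|dy|=1.1547
    cross y-line → (2,2), t=0.9122
    cross x-line → (1,2), t=1.6200
    cross y-line → (1,1), t=2.0669
    cross y-line → (1,0), t=3.2216 (wall)
  → r_2 = 3.2216
beam 3: φ=0°, α=285°
  d=(0.2588,-0.9659)  start (2,3)  tX=0.7341 tY=0.8179  stride 1/|dx|=3.8637 1/|dy|=1.0353
    cross x-line → (3,3), t=0.7341
    cross y-line → (3,2), t=0.8179
    cross y-line → (3,1), t=1.8531
    cross y-line → (3,0), t=2.8884 (wall)
  → r_3 = 2.8884
beam 4: φ=45°, α=330°
  d=(0.8660,-0.5000)  start (2,3)  tX=0.2194 tY=1.5800  stride 1/|dx|=1.1547 1/|dy|=2.0000
    cross x-line → (3,3), t=0.2194
    cross x-line → (4,3), t=1.3741
    cross y-line → (4,2), t=1.5800
    cross x-line → (5,2), t=2.5288
    cross y-line → (5,1), t=3.5800
    cross x-line → (6,1), t=3.6835
    cross x-line → (7,1), t=4.8382
    cross y-line → (7,0), t=5.5800 (wall)
  → r_4 = 5.5800
beam 5: φ=90°, α=15°
  d=(0.9659,0.2588)  start (2,3)  tX=0.1967 tY=0.8114  stride 1/|dx|=1.0353 1/|dy|=3.8637
    cross x-line → (3,3), t=0.1967
    cross y-line → (3,4), t=0.8114
    cross x-line → (4,4), t=1.2320
    cross x-line → (5,4), t=2.2673
    cross x-line → (6,4), t=3.3025
    cross x-line → (7,4), t=4.3378
    cross y-line → (7,5), t=4.6751
    cross x-line → (8,5), t=5.3731 (wall)
  → r_5 = 5.3731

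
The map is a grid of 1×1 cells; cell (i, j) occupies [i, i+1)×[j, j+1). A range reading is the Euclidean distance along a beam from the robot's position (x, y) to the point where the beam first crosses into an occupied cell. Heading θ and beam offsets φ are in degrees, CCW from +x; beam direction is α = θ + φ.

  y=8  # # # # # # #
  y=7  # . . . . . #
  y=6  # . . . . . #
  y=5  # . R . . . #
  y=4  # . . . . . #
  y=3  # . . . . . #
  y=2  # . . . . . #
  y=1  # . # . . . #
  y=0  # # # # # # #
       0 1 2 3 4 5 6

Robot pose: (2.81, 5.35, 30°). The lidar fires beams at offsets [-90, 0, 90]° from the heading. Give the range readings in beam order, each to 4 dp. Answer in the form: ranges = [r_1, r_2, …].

ranges = [5.0229, 3.6835, 3.0600]

beam 1: φ=-90°, α=300°
  direction (0.5000, -0.8660); cell (2,5); t to first gridline: x 0.3800, y 0.4041 (then +2.0000 / +1.1547)
    (3,5) via x @ 0.3800
    (3,4) via y @ 0.4041
    (3,3) via y @ 1.5588
    (4,3) via x @ 2.3800
    (4,2) via y @ 2.7135
    (4,1) via y @ 3.8682
    (5,1) via x @ 4.3800
    (5,0) via y @ 5.0229  # hit
  → r_1 = 5.0229
beam 2: φ=0°, α=30°
  direction (0.8660, 0.5000); cell (2,5); t to first gridline: x 0.2194, y 1.3000 (then +1.1547 / +2.0000)
    (3,5) via x @ 0.2194
    (3,6) via y @ 1.3000
    (4,6) via x @ 1.3741
    (5,6) via x @ 2.5288
    (5,7) via y @ 3.3000
    (6,7) via x @ 3.6835  # hit
  → r_2 = 3.6835
beam 3: φ=90°, α=120°
  direction (-0.5000, 0.8660); cell (2,5); t to first gridline: x 1.6200, y 0.7506 (then +2.0000 / +1.1547)
    (2,6) via y @ 0.7506
    (1,6) via x @ 1.6200
    (1,7) via y @ 1.9053
    (1,8) via y @ 3.0600  # hit
  → r_3 = 3.0600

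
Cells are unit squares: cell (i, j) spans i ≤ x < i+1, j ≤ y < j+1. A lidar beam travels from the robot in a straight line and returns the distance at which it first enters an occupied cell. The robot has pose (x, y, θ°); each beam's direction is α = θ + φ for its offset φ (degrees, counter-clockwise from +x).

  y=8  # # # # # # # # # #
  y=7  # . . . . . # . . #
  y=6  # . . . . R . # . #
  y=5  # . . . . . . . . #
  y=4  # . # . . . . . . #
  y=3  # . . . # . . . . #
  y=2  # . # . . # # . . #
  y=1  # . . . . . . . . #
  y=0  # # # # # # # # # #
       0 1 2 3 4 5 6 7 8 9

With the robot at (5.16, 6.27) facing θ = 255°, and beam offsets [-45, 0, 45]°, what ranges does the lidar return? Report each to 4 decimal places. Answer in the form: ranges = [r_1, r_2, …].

ranges = [2.5400, 2.3501, 6.0853]

beam 1: φ=-45°, α=210°
  dir = (cos 210°, sin 210°) = (-0.8660, -0.5000); from cell (5,6)
  next x-line at t=0.1848, next y-line at t=0.5400; Δt_x=1.1547, Δt_y=2.0000
    x: enter (4,6) at t=0.1848
    y: enter (4,5) at t=0.5400
    x: enter (3,5) at t=1.3395
    x: enter (2,5) at t=2.4942
    y: enter (2,4) at t=2.5400 ← occupied
  → r_1 = 2.5400
beam 2: φ=0°, α=255°
  dir = (cos 255°, sin 255°) = (-0.2588, -0.9659); from cell (5,6)
  next x-line at t=0.6182, next y-line at t=0.2795; Δt_x=3.8637, Δt_y=1.0353
    y: enter (5,5) at t=0.2795
    x: enter (4,5) at t=0.6182
    y: enter (4,4) at t=1.3148
    y: enter (4,3) at t=2.3501 ← occupied
  → r_2 = 2.3501
beam 3: φ=45°, α=300°
  dir = (cos 300°, sin 300°) = (0.5000, -0.8660); from cell (5,6)
  next x-line at t=1.6800, next y-line at t=0.3118; Δt_x=2.0000, Δt_y=1.1547
    y: enter (5,5) at t=0.3118
    y: enter (5,4) at t=1.4665
    x: enter (6,4) at t=1.6800
    y: enter (6,3) at t=2.6212
    x: enter (7,3) at t=3.6800
    y: enter (7,2) at t=3.7759
    y: enter (7,1) at t=4.9306
    x: enter (8,1) at t=5.6800
    y: enter (8,0) at t=6.0853 ← occupied
  → r_3 = 6.0853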